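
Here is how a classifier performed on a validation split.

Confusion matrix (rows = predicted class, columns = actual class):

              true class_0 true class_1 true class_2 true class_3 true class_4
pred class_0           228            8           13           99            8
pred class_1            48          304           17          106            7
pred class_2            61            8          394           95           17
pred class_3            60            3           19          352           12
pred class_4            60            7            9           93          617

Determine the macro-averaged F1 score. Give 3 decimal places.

Per-class F1 score (2·TP/(2·TP+FP+FN)):
  class_0: TP=228, FP=8+13+99+8=128, FN=48+61+60+60=229 → 456/813 = 0.5609
  class_1: TP=304, FP=48+17+106+7=178, FN=8+8+3+7=26 → 608/812 = 0.7488
  class_2: TP=394, FP=61+8+95+17=181, FN=13+17+19+9=58 → 788/1027 = 0.7673
  class_3: TP=352, FP=60+3+19+12=94, FN=99+106+95+93=393 → 704/1191 = 0.5911
  class_4: TP=617, FP=60+7+9+93=169, FN=8+7+17+12=44 → 1234/1447 = 0.8528
Macro-F1 score = mean = (0.5609 + 0.7488 + 0.7673 + 0.5911 + 0.8528) / 5 = 0.704

0.704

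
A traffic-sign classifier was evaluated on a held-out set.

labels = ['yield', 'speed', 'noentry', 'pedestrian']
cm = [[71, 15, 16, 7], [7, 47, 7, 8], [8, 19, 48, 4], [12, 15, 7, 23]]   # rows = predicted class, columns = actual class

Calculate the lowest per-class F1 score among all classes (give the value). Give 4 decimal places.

0.4646

Per-class F1 score (2·TP/(2·TP+FP+FN)):
  yield: TP=71, FP=15+16+7=38, FN=7+8+12=27 → 142/207 = 0.68599
  speed: TP=47, FP=7+7+8=22, FN=15+19+15=49 → 94/165 = 0.56970
  noentry: TP=48, FP=8+19+4=31, FN=16+7+7=30 → 96/157 = 0.61146
  pedestrian: TP=23, FP=12+15+7=34, FN=7+8+4=19 → 46/99 = 0.46465
Lowest is class 'pedestrian' with F1 score = 0.4646.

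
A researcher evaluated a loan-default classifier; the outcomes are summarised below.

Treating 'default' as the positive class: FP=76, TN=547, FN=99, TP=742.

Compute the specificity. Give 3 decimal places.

Specificity = TN/(TN+FP) = 547/(547+76) = 0.878

0.878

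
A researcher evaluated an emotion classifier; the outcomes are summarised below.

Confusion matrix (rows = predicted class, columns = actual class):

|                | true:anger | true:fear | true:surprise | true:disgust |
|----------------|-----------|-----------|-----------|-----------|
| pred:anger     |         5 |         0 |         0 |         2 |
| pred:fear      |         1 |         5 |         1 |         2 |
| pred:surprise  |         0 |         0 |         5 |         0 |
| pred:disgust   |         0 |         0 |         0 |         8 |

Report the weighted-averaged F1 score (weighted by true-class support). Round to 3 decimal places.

Per-class F1 score (2·TP/(2·TP+FP+FN)):
  anger: TP=5, FP=0+0+2=2, FN=1+0+0=1 → 10/13 = 0.7692
  fear: TP=5, FP=1+1+2=4, FN=0+0+0=0 → 10/14 = 0.7143
  surprise: TP=5, FP=0+0+0=0, FN=0+1+0=1 → 10/11 = 0.9091
  disgust: TP=8, FP=0+0+0=0, FN=2+2+0=4 → 16/20 = 0.8000
Weighted-F1 score = Σ (supportᵢ/N)·F1 scoreᵢ with N=29: (6/29)·0.7692 + (5/29)·0.7143 + (6/29)·0.9091 + (12/29)·0.8000 = 0.801

0.801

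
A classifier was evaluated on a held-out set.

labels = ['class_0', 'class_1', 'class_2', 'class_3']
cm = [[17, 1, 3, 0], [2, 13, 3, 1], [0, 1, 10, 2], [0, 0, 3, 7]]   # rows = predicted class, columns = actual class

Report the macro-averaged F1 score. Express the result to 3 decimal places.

Per-class F1 score (2·TP/(2·TP+FP+FN)):
  class_0: TP=17, FP=1+3+0=4, FN=2+0+0=2 → 34/40 = 0.8500
  class_1: TP=13, FP=2+3+1=6, FN=1+1+0=2 → 26/34 = 0.7647
  class_2: TP=10, FP=0+1+2=3, FN=3+3+3=9 → 20/32 = 0.6250
  class_3: TP=7, FP=0+0+3=3, FN=0+1+2=3 → 14/20 = 0.7000
Macro-F1 score = mean = (0.8500 + 0.7647 + 0.6250 + 0.7000) / 4 = 0.735

0.735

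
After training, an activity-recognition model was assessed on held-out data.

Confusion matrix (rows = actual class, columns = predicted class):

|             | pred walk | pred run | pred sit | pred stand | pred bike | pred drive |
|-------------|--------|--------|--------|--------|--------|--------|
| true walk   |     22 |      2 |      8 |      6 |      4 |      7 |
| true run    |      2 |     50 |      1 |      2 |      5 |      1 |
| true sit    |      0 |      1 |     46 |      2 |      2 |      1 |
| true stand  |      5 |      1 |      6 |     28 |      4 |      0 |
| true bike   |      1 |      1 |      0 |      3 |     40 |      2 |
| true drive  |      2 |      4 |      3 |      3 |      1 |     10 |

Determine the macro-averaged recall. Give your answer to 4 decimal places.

Per-class recall (TP/(TP+FN)):
  walk: TP=22, FN=2+8+6+4+7=27 → 22/49 = 0.44898
  run: TP=50, FN=2+1+2+5+1=11 → 50/61 = 0.81967
  sit: TP=46, FN=0+1+2+2+1=6 → 46/52 = 0.88462
  stand: TP=28, FN=5+1+6+4+0=16 → 28/44 = 0.63636
  bike: TP=40, FN=1+1+0+3+2=7 → 40/47 = 0.85106
  drive: TP=10, FN=2+4+3+3+1=13 → 10/23 = 0.43478
Macro-recall = mean = (0.44898 + 0.81967 + 0.88462 + 0.63636 + 0.85106 + 0.43478) / 6 = 0.6792

0.6792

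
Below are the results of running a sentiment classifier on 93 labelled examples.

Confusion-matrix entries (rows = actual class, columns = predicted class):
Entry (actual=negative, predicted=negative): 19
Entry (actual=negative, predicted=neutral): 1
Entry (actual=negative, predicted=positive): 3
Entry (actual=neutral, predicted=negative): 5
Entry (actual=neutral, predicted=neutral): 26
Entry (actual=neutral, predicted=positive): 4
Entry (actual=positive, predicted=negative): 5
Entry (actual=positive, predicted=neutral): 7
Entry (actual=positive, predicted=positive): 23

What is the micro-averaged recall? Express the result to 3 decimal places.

Micro-averaging pools counts across classes: ΣTP=68, ΣFP=25, ΣFN=25.
Micro-recall = TP/(TP+FN) on pooled counts = 0.731 (equals overall accuracy in single-label multiclass).

0.731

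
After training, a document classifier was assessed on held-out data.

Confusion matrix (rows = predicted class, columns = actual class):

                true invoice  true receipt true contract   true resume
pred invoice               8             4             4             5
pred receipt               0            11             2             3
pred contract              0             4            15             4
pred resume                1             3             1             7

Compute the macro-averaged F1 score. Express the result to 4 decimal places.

0.5576

Per-class F1 score (2·TP/(2·TP+FP+FN)):
  invoice: TP=8, FP=4+4+5=13, FN=0+0+1=1 → 16/30 = 0.53333
  receipt: TP=11, FP=0+2+3=5, FN=4+4+3=11 → 22/38 = 0.57895
  contract: TP=15, FP=0+4+4=8, FN=4+2+1=7 → 30/45 = 0.66667
  resume: TP=7, FP=1+3+1=5, FN=5+3+4=12 → 14/31 = 0.45161
Macro-F1 score = mean = (0.53333 + 0.57895 + 0.66667 + 0.45161) / 4 = 0.5576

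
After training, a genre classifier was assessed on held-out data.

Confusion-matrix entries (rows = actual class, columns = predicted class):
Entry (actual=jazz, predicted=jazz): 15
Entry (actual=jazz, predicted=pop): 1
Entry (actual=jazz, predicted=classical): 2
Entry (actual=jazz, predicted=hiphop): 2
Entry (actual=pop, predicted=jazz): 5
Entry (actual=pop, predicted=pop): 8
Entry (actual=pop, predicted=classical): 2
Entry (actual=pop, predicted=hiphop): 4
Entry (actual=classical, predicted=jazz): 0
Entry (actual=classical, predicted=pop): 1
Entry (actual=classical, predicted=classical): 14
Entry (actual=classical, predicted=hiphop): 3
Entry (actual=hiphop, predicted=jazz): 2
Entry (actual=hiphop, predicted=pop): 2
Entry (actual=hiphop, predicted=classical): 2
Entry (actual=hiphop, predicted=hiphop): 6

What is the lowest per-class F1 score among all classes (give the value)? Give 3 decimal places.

0.444

Per-class F1 score (2·TP/(2·TP+FP+FN)):
  jazz: TP=15, FP=5+0+2=7, FN=1+2+2=5 → 30/42 = 0.7143
  pop: TP=8, FP=1+1+2=4, FN=5+2+4=11 → 16/31 = 0.5161
  classical: TP=14, FP=2+2+2=6, FN=0+1+3=4 → 28/38 = 0.7368
  hiphop: TP=6, FP=2+4+3=9, FN=2+2+2=6 → 12/27 = 0.4444
Lowest is class 'hiphop' with F1 score = 0.444.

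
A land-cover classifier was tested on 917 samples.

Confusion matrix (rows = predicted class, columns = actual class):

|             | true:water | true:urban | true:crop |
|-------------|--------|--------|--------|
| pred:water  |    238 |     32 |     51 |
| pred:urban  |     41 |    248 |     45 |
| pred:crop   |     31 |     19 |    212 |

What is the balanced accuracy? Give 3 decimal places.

Balanced accuracy = mean of per-class recall.
  water: recall = 238/310 = 0.7677
  urban: recall = 248/299 = 0.8294
  crop: recall = 212/308 = 0.6883
Mean = (0.7677 + 0.8294 + 0.6883) / 3 = 0.762

0.762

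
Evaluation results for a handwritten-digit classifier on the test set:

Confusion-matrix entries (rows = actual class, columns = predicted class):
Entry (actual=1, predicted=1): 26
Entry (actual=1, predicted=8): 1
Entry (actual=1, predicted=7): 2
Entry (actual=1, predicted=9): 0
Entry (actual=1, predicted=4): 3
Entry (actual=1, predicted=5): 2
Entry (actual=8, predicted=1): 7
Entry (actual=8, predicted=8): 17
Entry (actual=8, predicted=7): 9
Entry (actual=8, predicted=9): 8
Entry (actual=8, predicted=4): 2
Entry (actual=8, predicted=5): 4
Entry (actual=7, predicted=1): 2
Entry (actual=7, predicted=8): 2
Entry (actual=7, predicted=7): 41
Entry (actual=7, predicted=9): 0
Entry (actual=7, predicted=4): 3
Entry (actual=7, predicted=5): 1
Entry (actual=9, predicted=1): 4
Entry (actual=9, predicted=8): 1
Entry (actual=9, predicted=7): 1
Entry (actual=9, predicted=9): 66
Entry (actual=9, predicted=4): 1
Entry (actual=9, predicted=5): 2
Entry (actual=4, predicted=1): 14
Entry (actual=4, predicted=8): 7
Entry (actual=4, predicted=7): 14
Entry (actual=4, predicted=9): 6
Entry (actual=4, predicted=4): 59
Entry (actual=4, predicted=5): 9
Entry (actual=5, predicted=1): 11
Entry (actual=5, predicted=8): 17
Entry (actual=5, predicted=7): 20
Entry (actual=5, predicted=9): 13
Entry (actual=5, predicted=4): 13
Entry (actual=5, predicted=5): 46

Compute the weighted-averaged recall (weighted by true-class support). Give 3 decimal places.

0.588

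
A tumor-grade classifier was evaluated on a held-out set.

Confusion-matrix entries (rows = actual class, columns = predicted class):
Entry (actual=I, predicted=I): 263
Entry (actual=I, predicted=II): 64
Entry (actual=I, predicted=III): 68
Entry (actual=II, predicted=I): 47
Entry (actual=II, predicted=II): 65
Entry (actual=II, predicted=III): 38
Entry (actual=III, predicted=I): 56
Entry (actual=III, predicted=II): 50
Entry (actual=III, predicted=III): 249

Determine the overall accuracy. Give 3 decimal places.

0.641

Accuracy = trace / total = (263+65+249=577) / 900 = 577/900 = 0.641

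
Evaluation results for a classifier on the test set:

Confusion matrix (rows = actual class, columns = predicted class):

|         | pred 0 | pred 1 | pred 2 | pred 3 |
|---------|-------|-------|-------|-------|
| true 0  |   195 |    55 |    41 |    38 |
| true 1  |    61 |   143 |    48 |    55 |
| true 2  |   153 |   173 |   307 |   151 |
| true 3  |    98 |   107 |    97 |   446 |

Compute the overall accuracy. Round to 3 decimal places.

Accuracy = trace / total = (195+143+307+446=1091) / 2168 = 1091/2168 = 0.503

0.503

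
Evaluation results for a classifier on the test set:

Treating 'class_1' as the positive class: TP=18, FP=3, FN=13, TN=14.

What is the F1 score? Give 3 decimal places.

0.692

Precision = TP/(TP+FP) = 18/21 = 0.8571
Recall = TP/(TP+FN) = 18/31 = 0.5806
F1 = 2·TP/(2·TP+FP+FN) = 36/52 = 0.692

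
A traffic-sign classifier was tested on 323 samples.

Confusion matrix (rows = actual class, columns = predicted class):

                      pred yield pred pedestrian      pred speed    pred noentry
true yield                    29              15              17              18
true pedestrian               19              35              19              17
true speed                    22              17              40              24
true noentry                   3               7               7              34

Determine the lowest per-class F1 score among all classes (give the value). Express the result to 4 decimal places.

0.3816

Per-class F1 score (2·TP/(2·TP+FP+FN)):
  yield: TP=29, FP=19+22+3=44, FN=15+17+18=50 → 58/152 = 0.38158
  pedestrian: TP=35, FP=15+17+7=39, FN=19+19+17=55 → 70/164 = 0.42683
  speed: TP=40, FP=17+19+7=43, FN=22+17+24=63 → 80/186 = 0.43011
  noentry: TP=34, FP=18+17+24=59, FN=3+7+7=17 → 68/144 = 0.47222
Lowest is class 'yield' with F1 score = 0.3816.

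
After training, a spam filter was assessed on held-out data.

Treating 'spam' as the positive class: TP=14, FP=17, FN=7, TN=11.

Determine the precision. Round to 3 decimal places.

0.452

Precision = TP/(TP+FP) = 14/(14+17) = 14/31 = 0.452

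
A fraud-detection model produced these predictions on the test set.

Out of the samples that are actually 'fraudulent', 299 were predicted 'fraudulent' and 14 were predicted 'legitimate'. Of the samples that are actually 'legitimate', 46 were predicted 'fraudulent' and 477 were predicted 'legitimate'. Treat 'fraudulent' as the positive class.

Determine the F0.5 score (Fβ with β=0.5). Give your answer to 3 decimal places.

Fβ = (1+β²)·TP / ((1+β²)·TP + β²·FN + FP), with β²=1/4
= 1.25·299 / (1.25·299 + 0.25·14 + 46) = 0.883

0.883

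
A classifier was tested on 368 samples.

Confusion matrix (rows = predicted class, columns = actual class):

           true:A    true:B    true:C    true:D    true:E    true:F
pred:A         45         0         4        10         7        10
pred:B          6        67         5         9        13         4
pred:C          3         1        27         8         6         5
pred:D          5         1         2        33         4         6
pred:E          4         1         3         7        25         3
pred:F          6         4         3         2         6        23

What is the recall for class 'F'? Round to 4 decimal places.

Treat 'F' as positive and all other classes as negative.
recall = TP/(TP+FN).
F: TP=23, FN=10+4+5+6+3=28 → 23/51 = 0.45098

0.4510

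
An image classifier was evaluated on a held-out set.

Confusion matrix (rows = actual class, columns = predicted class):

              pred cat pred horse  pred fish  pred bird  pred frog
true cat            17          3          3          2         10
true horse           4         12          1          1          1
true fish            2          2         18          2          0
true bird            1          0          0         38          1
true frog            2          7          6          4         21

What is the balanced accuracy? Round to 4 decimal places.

Balanced accuracy = mean of per-class recall.
  cat: recall = 17/35 = 0.48571
  horse: recall = 12/19 = 0.63158
  fish: recall = 18/24 = 0.75000
  bird: recall = 38/40 = 0.95000
  frog: recall = 21/40 = 0.52500
Mean = (0.48571 + 0.63158 + 0.75000 + 0.95000 + 0.52500) / 5 = 0.6685

0.6685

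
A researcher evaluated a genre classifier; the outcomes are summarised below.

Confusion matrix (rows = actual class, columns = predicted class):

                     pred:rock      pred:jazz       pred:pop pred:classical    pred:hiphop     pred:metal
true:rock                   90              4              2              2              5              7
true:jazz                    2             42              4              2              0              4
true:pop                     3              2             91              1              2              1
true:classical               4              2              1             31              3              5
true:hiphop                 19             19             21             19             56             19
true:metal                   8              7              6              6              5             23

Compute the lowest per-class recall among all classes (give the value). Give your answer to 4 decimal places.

0.3660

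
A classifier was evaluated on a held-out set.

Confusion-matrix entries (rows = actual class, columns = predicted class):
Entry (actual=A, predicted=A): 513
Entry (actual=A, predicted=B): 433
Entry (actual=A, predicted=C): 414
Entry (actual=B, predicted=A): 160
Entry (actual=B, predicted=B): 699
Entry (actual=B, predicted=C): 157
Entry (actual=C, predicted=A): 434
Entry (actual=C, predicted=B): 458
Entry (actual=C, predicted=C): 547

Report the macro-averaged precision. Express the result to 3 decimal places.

Per-class precision (TP/(TP+FP)):
  A: TP=513, FP=160+434=594 → 513/1107 = 0.4634
  B: TP=699, FP=433+458=891 → 699/1590 = 0.4396
  C: TP=547, FP=414+157=571 → 547/1118 = 0.4893
Macro-precision = mean = (0.4634 + 0.4396 + 0.4893) / 3 = 0.464

0.464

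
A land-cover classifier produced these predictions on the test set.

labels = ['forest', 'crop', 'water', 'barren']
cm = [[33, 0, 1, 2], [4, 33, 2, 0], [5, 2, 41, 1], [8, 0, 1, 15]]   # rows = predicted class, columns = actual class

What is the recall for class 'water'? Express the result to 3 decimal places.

recall = TP/(TP+FN).
water: TP=41, FN=1+2+1=4 → 41/45 = 0.9111

0.911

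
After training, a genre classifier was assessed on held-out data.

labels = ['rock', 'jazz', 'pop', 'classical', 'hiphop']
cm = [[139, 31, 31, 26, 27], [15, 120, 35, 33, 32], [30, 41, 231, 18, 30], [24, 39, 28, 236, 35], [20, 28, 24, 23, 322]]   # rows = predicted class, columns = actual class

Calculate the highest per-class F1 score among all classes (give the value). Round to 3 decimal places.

0.746

Per-class F1 score (2·TP/(2·TP+FP+FN)):
  rock: TP=139, FP=31+31+26+27=115, FN=15+30+24+20=89 → 278/482 = 0.5768
  jazz: TP=120, FP=15+35+33+32=115, FN=31+41+39+28=139 → 240/494 = 0.4858
  pop: TP=231, FP=30+41+18+30=119, FN=31+35+28+24=118 → 462/699 = 0.6609
  classical: TP=236, FP=24+39+28+35=126, FN=26+33+18+23=100 → 472/698 = 0.6762
  hiphop: TP=322, FP=20+28+24+23=95, FN=27+32+30+35=124 → 644/863 = 0.7462
Highest is class 'hiphop' with F1 score = 0.746.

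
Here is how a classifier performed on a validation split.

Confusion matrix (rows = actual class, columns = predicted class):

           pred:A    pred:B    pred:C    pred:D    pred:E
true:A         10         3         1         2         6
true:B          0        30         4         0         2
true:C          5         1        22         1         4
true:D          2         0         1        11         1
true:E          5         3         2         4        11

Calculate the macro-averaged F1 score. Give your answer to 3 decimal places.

0.618

Per-class F1 score (2·TP/(2·TP+FP+FN)):
  A: TP=10, FP=0+5+2+5=12, FN=3+1+2+6=12 → 20/44 = 0.4545
  B: TP=30, FP=3+1+0+3=7, FN=0+4+0+2=6 → 60/73 = 0.8219
  C: TP=22, FP=1+4+1+2=8, FN=5+1+1+4=11 → 44/63 = 0.6984
  D: TP=11, FP=2+0+1+4=7, FN=2+0+1+1=4 → 22/33 = 0.6667
  E: TP=11, FP=6+2+4+1=13, FN=5+3+2+4=14 → 22/49 = 0.4490
Macro-F1 score = mean = (0.4545 + 0.8219 + 0.6984 + 0.6667 + 0.4490) / 5 = 0.618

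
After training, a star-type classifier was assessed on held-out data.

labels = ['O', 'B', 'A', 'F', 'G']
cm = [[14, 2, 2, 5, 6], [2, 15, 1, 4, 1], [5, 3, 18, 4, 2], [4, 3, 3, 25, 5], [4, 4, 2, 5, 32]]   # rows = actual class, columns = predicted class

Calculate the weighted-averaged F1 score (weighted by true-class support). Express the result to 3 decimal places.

Per-class F1 score (2·TP/(2·TP+FP+FN)):
  O: TP=14, FP=2+5+4+4=15, FN=2+2+5+6=15 → 28/58 = 0.4828
  B: TP=15, FP=2+3+3+4=12, FN=2+1+4+1=8 → 30/50 = 0.6000
  A: TP=18, FP=2+1+3+2=8, FN=5+3+4+2=14 → 36/58 = 0.6207
  F: TP=25, FP=5+4+4+5=18, FN=4+3+3+5=15 → 50/83 = 0.6024
  G: TP=32, FP=6+1+2+5=14, FN=4+4+2+5=15 → 64/93 = 0.6882
Weighted-F1 score = Σ (supportᵢ/N)·F1 scoreᵢ with N=171: (29/171)·0.4828 + (23/171)·0.6000 + (32/171)·0.6207 + (40/171)·0.6024 + (47/171)·0.6882 = 0.609

0.609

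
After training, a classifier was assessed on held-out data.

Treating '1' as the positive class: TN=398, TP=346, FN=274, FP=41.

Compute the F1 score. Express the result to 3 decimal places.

Precision = TP/(TP+FP) = 346/387 = 0.8941
Recall = TP/(TP+FN) = 346/620 = 0.5581
F1 = 2·TP/(2·TP+FP+FN) = 692/1007 = 0.687

0.687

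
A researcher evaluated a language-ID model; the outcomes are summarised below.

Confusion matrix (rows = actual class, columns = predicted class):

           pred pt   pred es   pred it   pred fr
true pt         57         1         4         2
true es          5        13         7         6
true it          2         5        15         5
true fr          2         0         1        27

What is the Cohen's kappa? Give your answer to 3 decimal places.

0.628

Observed agreement pₒ = trace/N = 112/152 = 0.7368
Expected agreement pₑ = Σ (rowᵢ·colᵢ)/N² = (64·66 + 31·19 + 27·27 + 30·40)/152² = 0.2918
κ = (pₒ − pₑ)/(1 − pₑ) = (0.7368 − 0.2918)/(1 − 0.2918) = 0.628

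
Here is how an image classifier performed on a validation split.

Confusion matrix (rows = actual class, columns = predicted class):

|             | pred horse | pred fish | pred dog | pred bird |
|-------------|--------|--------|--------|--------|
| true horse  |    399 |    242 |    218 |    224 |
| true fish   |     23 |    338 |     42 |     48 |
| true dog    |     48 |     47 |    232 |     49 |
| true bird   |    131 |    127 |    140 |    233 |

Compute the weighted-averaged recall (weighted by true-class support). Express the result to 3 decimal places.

Per-class recall (TP/(TP+FN)):
  horse: TP=399, FN=242+218+224=684 → 399/1083 = 0.3684
  fish: TP=338, FN=23+42+48=113 → 338/451 = 0.7494
  dog: TP=232, FN=48+47+49=144 → 232/376 = 0.6170
  bird: TP=233, FN=131+127+140=398 → 233/631 = 0.3693
Weighted-recall = Σ (supportᵢ/N)·recallᵢ with N=2541: (1083/2541)·0.3684 + (451/2541)·0.7494 + (376/2541)·0.6170 + (631/2541)·0.3693 = 0.473

0.473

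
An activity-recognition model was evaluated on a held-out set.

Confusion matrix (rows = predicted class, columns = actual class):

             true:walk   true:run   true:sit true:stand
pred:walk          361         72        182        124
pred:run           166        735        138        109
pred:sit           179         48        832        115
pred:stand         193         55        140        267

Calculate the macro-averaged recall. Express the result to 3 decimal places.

0.572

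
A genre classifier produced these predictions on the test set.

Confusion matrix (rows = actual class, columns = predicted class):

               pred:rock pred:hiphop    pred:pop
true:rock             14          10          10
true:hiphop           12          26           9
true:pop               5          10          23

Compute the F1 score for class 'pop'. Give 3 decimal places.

One-vs-rest for 'pop': TP = diagonal; FP = other classes predicted 'pop'; FN = 'pop' predicted as other.
F1 score = 2·TP/(2·TP+FP+FN).
pop: TP=23, FP=10+9=19, FN=5+10=15 → 46/80 = 0.5750

0.575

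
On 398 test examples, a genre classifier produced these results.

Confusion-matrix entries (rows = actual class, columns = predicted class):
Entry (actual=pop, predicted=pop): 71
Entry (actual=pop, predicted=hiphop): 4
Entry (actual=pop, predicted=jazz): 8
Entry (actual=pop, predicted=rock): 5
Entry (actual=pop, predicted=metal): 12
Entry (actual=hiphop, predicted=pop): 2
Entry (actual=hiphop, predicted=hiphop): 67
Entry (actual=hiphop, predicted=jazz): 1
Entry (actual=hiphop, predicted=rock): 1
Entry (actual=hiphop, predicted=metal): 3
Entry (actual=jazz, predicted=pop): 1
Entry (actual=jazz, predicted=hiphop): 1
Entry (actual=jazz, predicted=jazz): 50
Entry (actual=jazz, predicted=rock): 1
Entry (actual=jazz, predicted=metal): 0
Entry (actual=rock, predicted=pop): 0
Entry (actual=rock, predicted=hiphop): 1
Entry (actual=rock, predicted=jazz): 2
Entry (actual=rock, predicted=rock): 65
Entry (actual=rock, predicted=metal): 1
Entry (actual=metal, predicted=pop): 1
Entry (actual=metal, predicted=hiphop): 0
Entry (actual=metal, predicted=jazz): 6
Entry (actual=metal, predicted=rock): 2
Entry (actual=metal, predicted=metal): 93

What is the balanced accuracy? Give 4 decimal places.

Balanced accuracy = mean of per-class recall.
  pop: recall = 71/100 = 0.71000
  hiphop: recall = 67/74 = 0.90541
  jazz: recall = 50/53 = 0.94340
  rock: recall = 65/69 = 0.94203
  metal: recall = 93/102 = 0.91176
Mean = (0.71000 + 0.90541 + 0.94340 + 0.94203 + 0.91176) / 5 = 0.8825

0.8825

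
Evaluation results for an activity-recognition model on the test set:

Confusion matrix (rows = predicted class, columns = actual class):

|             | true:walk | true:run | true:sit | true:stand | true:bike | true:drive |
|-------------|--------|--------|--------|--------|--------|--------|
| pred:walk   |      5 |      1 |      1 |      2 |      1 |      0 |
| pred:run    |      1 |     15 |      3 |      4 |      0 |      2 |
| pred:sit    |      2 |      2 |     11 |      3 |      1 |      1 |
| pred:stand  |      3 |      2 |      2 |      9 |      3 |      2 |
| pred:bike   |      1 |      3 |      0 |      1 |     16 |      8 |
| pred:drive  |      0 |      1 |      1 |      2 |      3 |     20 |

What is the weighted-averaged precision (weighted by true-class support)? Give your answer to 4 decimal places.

Per-class precision (TP/(TP+FP)):
  walk: TP=5, FP=1+1+2+1+0=5 → 5/10 = 0.50000
  run: TP=15, FP=1+3+4+0+2=10 → 15/25 = 0.60000
  sit: TP=11, FP=2+2+3+1+1=9 → 11/20 = 0.55000
  stand: TP=9, FP=3+2+2+3+2=12 → 9/21 = 0.42857
  bike: TP=16, FP=1+3+0+1+8=13 → 16/29 = 0.55172
  drive: TP=20, FP=0+1+1+2+3=7 → 20/27 = 0.74074
Weighted-precision = Σ (supportᵢ/N)·precisionᵢ with N=132: (12/132)·0.50000 + (24/132)·0.60000 + (18/132)·0.55000 + (21/132)·0.42857 + (24/132)·0.55172 + (33/132)·0.74074 = 0.5832

0.5832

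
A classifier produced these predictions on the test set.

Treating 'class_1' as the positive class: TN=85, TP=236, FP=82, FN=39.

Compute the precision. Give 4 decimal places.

0.7421

Precision = TP/(TP+FP) = 236/(236+82) = 236/318 = 0.7421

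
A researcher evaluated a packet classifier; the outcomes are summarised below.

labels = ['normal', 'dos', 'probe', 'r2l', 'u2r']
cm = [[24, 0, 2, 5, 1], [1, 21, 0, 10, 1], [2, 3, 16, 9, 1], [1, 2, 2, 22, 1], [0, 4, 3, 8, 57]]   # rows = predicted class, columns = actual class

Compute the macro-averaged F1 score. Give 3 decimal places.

0.691

Per-class F1 score (2·TP/(2·TP+FP+FN)):
  normal: TP=24, FP=0+2+5+1=8, FN=1+2+1+0=4 → 48/60 = 0.8000
  dos: TP=21, FP=1+0+10+1=12, FN=0+3+2+4=9 → 42/63 = 0.6667
  probe: TP=16, FP=2+3+9+1=15, FN=2+0+2+3=7 → 32/54 = 0.5926
  r2l: TP=22, FP=1+2+2+1=6, FN=5+10+9+8=32 → 44/82 = 0.5366
  u2r: TP=57, FP=0+4+3+8=15, FN=1+1+1+1=4 → 114/133 = 0.8571
Macro-F1 score = mean = (0.8000 + 0.6667 + 0.5926 + 0.5366 + 0.8571) / 5 = 0.691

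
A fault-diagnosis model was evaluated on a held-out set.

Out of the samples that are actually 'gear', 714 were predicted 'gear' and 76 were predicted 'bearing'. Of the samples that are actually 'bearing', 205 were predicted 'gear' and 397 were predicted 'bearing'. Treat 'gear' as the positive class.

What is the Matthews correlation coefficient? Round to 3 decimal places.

0.589

MCC = (TP·TN − FP·FN) / √((TP+FP)(TP+FN)(TN+FP)(TN+FN))
Numerator = 714·397 − 205·76 = 267878
Denominator = √(919·790·602·473) = √206728443460 = 454673.9969
MCC = 267878 / 454673.9969 = 0.589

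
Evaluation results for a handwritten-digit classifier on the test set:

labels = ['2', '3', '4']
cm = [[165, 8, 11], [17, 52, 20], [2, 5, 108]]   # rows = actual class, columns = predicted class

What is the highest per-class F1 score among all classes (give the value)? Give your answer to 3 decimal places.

Per-class F1 score (2·TP/(2·TP+FP+FN)):
  2: TP=165, FP=17+2=19, FN=8+11=19 → 330/368 = 0.8967
  3: TP=52, FP=8+5=13, FN=17+20=37 → 104/154 = 0.6753
  4: TP=108, FP=11+20=31, FN=2+5=7 → 216/254 = 0.8504
Highest is class '2' with F1 score = 0.897.

0.897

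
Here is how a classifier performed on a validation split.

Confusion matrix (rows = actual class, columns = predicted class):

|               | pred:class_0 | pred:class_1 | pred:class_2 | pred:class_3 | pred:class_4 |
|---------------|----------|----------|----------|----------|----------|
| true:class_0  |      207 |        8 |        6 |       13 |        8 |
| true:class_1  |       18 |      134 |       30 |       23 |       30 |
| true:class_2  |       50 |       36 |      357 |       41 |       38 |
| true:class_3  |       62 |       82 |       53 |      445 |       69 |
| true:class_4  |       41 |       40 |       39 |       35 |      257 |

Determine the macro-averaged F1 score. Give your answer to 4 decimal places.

0.6422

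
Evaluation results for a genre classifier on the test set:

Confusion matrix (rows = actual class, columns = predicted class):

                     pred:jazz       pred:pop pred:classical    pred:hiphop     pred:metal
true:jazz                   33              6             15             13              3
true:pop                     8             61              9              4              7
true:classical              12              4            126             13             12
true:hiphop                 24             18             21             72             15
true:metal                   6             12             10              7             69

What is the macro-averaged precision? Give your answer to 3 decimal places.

Per-class precision (TP/(TP+FP)):
  jazz: TP=33, FP=8+12+24+6=50 → 33/83 = 0.3976
  pop: TP=61, FP=6+4+18+12=40 → 61/101 = 0.6040
  classical: TP=126, FP=15+9+21+10=55 → 126/181 = 0.6961
  hiphop: TP=72, FP=13+4+13+7=37 → 72/109 = 0.6606
  metal: TP=69, FP=3+7+12+15=37 → 69/106 = 0.6509
Macro-precision = mean = (0.3976 + 0.6040 + 0.6961 + 0.6606 + 0.6509) / 5 = 0.602

0.602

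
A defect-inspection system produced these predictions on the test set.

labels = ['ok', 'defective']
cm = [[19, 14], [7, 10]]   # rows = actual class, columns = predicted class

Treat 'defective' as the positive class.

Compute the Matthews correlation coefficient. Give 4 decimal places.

0.1555

MCC = (TP·TN − FP·FN) / √((TP+FP)(TP+FN)(TN+FP)(TN+FN))
Numerator = 10·19 − 14·7 = 92
Denominator = √(24·17·33·26) = √350064 = 591.6621
MCC = 92 / 591.6621 = 0.1555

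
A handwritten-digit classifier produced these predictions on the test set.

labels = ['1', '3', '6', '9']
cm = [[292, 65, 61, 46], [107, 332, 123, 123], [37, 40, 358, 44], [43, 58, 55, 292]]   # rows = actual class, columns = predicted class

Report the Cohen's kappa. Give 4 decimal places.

Observed agreement pₒ = trace/N = 1274/2076 = 0.61368
Expected agreement pₑ = Σ (rowᵢ·colᵢ)/N² = (464·479 + 685·495 + 479·597 + 448·505)/2076² = 0.24909
κ = (pₒ − pₑ)/(1 − pₑ) = (0.61368 − 0.24909)/(1 − 0.24909) = 0.4855

0.4855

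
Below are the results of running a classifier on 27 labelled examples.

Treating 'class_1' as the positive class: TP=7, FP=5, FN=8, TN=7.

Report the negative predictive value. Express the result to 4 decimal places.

NPV = TN/(TN+FN) = 7/(7+8) = 0.4667

0.4667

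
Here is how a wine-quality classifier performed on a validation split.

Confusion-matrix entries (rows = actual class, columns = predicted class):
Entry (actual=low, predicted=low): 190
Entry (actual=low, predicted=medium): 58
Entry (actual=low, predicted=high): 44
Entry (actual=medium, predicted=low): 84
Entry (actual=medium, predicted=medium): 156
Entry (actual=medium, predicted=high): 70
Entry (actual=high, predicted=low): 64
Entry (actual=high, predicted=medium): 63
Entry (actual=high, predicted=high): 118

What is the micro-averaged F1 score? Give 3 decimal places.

Micro-averaging pools counts across classes: ΣTP=464, ΣFP=383, ΣFN=383.
Micro-F1 score = 2·TP/(2·TP+FP+FN) on pooled counts = 0.548 (equals overall accuracy in single-label multiclass).

0.548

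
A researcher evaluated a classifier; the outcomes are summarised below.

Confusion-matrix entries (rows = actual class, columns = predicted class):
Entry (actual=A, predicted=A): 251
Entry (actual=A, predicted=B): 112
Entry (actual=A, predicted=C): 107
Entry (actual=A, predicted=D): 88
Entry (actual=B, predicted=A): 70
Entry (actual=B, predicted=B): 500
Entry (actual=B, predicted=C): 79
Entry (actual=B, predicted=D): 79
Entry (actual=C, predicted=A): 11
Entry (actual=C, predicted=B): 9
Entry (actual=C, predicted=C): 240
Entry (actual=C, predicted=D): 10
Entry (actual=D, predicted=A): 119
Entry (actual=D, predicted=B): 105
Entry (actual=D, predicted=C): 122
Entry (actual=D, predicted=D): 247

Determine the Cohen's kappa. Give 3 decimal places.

Observed agreement pₒ = trace/N = 1238/2149 = 0.5761
Expected agreement pₑ = Σ (rowᵢ·colᵢ)/N² = (558·451 + 728·726 + 270·548 + 593·424)/2149² = 0.2554
κ = (pₒ − pₑ)/(1 − pₑ) = (0.5761 − 0.2554)/(1 − 0.2554) = 0.431

0.431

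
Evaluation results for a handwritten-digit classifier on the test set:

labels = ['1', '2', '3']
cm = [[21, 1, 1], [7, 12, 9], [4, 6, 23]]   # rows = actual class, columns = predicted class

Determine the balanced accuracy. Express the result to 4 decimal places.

0.6795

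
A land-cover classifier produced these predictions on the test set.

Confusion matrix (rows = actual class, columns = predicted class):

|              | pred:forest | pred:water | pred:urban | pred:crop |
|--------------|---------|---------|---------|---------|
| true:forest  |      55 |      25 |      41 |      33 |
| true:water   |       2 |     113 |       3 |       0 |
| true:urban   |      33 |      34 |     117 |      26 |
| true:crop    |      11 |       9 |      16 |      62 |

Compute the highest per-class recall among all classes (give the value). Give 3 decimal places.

0.958

Per-class recall (TP/(TP+FN)):
  forest: TP=55, FN=25+41+33=99 → 55/154 = 0.3571
  water: TP=113, FN=2+3+0=5 → 113/118 = 0.9576
  urban: TP=117, FN=33+34+26=93 → 117/210 = 0.5571
  crop: TP=62, FN=11+9+16=36 → 62/98 = 0.6327
Highest is class 'water' with recall = 0.958.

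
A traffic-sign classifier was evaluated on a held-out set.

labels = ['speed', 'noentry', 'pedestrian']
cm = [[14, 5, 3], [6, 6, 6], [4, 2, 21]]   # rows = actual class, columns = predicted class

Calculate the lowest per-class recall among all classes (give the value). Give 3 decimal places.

Per-class recall (TP/(TP+FN)):
  speed: TP=14, FN=5+3=8 → 14/22 = 0.6364
  noentry: TP=6, FN=6+6=12 → 6/18 = 0.3333
  pedestrian: TP=21, FN=4+2=6 → 21/27 = 0.7778
Lowest is class 'noentry' with recall = 0.333.

0.333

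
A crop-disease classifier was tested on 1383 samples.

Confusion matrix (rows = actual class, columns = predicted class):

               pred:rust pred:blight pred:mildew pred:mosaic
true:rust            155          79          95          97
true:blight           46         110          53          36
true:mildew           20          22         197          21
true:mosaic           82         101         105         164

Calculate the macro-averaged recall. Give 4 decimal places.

Per-class recall (TP/(TP+FN)):
  rust: TP=155, FN=79+95+97=271 → 155/426 = 0.36385
  blight: TP=110, FN=46+53+36=135 → 110/245 = 0.44898
  mildew: TP=197, FN=20+22+21=63 → 197/260 = 0.75769
  mosaic: TP=164, FN=82+101+105=288 → 164/452 = 0.36283
Macro-recall = mean = (0.36385 + 0.44898 + 0.75769 + 0.36283) / 4 = 0.4833

0.4833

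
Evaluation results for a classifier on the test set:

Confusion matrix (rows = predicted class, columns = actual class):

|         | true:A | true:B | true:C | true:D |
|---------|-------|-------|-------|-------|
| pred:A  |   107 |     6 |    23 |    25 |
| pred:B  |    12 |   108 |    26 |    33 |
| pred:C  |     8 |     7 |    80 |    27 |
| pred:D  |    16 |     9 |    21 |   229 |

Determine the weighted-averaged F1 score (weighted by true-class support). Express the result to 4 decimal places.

0.7109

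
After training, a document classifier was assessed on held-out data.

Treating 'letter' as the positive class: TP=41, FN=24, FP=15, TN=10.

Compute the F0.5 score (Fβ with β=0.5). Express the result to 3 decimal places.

0.709

Fβ = (1+β²)·TP / ((1+β²)·TP + β²·FN + FP), with β²=1/4
= 1.25·41 / (1.25·41 + 0.25·24 + 15) = 0.709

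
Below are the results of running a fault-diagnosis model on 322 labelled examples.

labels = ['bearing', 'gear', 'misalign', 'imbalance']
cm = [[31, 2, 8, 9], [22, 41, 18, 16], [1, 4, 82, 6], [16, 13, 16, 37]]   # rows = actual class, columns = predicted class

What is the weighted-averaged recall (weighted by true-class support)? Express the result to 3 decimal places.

0.593

Per-class recall (TP/(TP+FN)):
  bearing: TP=31, FN=2+8+9=19 → 31/50 = 0.6200
  gear: TP=41, FN=22+18+16=56 → 41/97 = 0.4227
  misalign: TP=82, FN=1+4+6=11 → 82/93 = 0.8817
  imbalance: TP=37, FN=16+13+16=45 → 37/82 = 0.4512
Weighted-recall = Σ (supportᵢ/N)·recallᵢ with N=322: (50/322)·0.6200 + (97/322)·0.4227 + (93/322)·0.8817 + (82/322)·0.4512 = 0.593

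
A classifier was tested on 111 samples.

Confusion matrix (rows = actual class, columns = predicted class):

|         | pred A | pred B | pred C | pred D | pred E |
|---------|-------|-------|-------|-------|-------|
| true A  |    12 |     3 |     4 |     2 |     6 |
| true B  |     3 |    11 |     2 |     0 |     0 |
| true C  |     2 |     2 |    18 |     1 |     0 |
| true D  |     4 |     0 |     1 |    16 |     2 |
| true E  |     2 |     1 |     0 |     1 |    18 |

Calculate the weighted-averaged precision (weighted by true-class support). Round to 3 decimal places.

0.672

Per-class precision (TP/(TP+FP)):
  A: TP=12, FP=3+2+4+2=11 → 12/23 = 0.5217
  B: TP=11, FP=3+2+0+1=6 → 11/17 = 0.6471
  C: TP=18, FP=4+2+1+0=7 → 18/25 = 0.7200
  D: TP=16, FP=2+0+1+1=4 → 16/20 = 0.8000
  E: TP=18, FP=6+0+0+2=8 → 18/26 = 0.6923
Weighted-precision = Σ (supportᵢ/N)·precisionᵢ with N=111: (27/111)·0.5217 + (16/111)·0.6471 + (23/111)·0.7200 + (23/111)·0.8000 + (22/111)·0.6923 = 0.672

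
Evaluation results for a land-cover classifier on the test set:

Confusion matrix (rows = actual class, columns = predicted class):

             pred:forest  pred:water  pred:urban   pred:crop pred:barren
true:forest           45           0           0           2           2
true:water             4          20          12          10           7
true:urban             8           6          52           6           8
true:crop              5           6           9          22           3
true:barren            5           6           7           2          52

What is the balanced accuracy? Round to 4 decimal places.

0.6314

Balanced accuracy = mean of per-class recall.
  forest: recall = 45/49 = 0.91837
  water: recall = 20/53 = 0.37736
  urban: recall = 52/80 = 0.65000
  crop: recall = 22/45 = 0.48889
  barren: recall = 52/72 = 0.72222
Mean = (0.91837 + 0.37736 + 0.65000 + 0.48889 + 0.72222) / 5 = 0.6314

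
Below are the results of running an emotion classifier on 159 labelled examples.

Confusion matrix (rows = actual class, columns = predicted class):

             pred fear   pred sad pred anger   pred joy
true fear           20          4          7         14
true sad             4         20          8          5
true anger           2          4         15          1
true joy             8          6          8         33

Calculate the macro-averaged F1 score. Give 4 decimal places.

0.5452

Per-class F1 score (2·TP/(2·TP+FP+FN)):
  fear: TP=20, FP=4+2+8=14, FN=4+7+14=25 → 40/79 = 0.50633
  sad: TP=20, FP=4+4+6=14, FN=4+8+5=17 → 40/71 = 0.56338
  anger: TP=15, FP=7+8+8=23, FN=2+4+1=7 → 30/60 = 0.50000
  joy: TP=33, FP=14+5+1=20, FN=8+6+8=22 → 66/108 = 0.61111
Macro-F1 score = mean = (0.50633 + 0.56338 + 0.50000 + 0.61111) / 4 = 0.5452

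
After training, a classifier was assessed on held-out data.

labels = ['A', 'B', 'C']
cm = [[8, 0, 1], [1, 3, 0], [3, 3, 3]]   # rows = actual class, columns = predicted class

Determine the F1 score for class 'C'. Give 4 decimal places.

One-vs-rest for 'C': TP = diagonal; FP = other classes predicted 'C'; FN = 'C' predicted as other.
F1 score = 2·TP/(2·TP+FP+FN).
C: TP=3, FP=1+0=1, FN=3+3=6 → 6/13 = 0.46154

0.4615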